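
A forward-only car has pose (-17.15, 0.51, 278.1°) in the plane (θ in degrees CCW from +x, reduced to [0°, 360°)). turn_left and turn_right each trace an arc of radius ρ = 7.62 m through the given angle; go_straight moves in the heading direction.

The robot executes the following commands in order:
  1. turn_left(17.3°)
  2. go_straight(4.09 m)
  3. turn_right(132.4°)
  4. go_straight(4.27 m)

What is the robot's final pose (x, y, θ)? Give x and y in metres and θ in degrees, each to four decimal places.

(-27.9298, -14.6866, 163.0000°)

set_pose: (x, y, θ) = (-17.1500, 0.5100, 278.1000°), ρ = 7.62
turn_left(17.3°): centre at ρ to the left, rotate +17.3° → (-16.4894, -1.6848, 295.4000°)
go_straight(4.09): x += 4.09·cos θ, y += 4.09·sin θ → (-14.7351, -5.3795, 295.4000°)
turn_right(132.4°): centre at ρ to the right, rotate −132.4° → (-23.8464, -15.9350, 163.0000°)
go_straight(4.27): x += 4.27·cos θ, y += 4.27·sin θ → (-27.9298, -14.6866, 163.0000°)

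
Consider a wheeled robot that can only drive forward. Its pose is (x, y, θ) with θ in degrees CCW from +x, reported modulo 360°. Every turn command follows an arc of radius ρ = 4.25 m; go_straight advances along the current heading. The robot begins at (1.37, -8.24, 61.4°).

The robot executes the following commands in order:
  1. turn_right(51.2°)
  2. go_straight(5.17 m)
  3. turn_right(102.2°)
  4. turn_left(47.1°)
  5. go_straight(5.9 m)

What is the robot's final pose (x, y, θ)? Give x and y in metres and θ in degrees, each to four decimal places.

(19.8638, -16.8306, 315.1000°)

set_pose: (x, y, θ) = (1.3700, -8.2400, 61.4000°), ρ = 4.25
turn_right(51.2°): centre at ρ to the right, rotate −51.2° → (4.3488, -6.0916, 10.2000°)
go_straight(5.17): x += 5.17·cos θ, y += 5.17·sin θ → (9.4371, -5.1761, 10.2000°)
turn_right(102.2°): centre at ρ to the right, rotate −102.2° → (14.4371, -9.5072, -92.0000° ≡ 268.0000°)
turn_left(47.1°): centre at ρ to the left, rotate +47.1° → (15.6846, -12.6660, 315.1000°)
go_straight(5.9): x += 5.9·cos θ, y += 5.9·sin θ → (19.8638, -16.8306, 315.1000°)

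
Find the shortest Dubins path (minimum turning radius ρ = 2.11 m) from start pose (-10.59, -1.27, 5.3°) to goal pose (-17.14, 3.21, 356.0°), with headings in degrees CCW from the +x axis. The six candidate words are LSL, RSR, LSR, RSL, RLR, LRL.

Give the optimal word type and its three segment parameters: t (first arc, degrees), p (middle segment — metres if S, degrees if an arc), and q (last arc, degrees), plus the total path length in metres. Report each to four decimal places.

LSL: t = 138.8600°, p = 7.6579 m, q = 211.8400°, L = 20.5729 m

Let ψ = atan2(Δy, Δx) = atan2(4.48, -6.55) = 145.6291° be the start→goal bearing.
Normalize: d = |goal − start| / ρ = 7.935547/2.11 = 3.760923, α = (θ_start − ψ) mod 360° = 219.6709° = 3.833981 rad, β = (θ_goal − ψ) mod 360° = 210.3709° = 3.671665 rad.
Common terms: sin α = -0.638377, cos α = -0.769723, sin β = -0.505596, cos β = -0.862770, cos(α−β) = 0.986856, d² = 14.144539. Work in radians in the unit-radius frame; every candidate has L = ρ·(t + p + q).
LSL: p² = 2 + d² − 2cos(α−β) + 2d(sin α − sin β) = 13.172067; p = √p² = 3.629334; φ = atan2(cos β − cos α, d + sin α − sin β) = -0.025640 rad; t = (φ − α) mod 2π = 2.423564 rad, q = (β − φ) mod 2π = 3.697306 rad → L = 2.11·(2.423564 + 3.629334 + 3.697306) = 2.11·9.750204 = 20.572930 m
RSR: p² = 2 + d² − 2cos(α−β) + 2d(sin β − sin α) = 15.169587; p = √p² = 3.894815; φ = atan2(cos α − cos β, d − sin α + sin β) = 0.023892 rad; t = (α − φ) mod 2π = 3.810089 rad, q = (φ − β) mod 2π = 2.635412 rad → L = 2.11·(3.810089 + 3.894815 + 2.635412) = 2.11·10.340316 = 21.818068 m
LSR: p² = d² − 2 + 2cos(α−β) + 2d(sin α + sin β) = 5.513458; p = √p² = 2.348075; φ = atan2(−cos α − cos β, d + sin α + sin β) − atan2(−2, p) = 1.263263 rad; t = (φ − α) mod 2π = 3.712467 rad, q = (φ − β) mod 2π = 3.874783 rad → L = 2.11·(3.712467 + 2.348075 + 3.874783) = 2.11·9.935325 = 20.963536 m
RSL: p² = d² − 2 + 2cos(α−β) − 2d(sin α + sin β) = 22.723042; p = √p² = 4.766869; φ = atan2(cos α + cos β, d − sin α − sin β) − atan2(2, p) = -0.718553 rad; t = (α − φ) mod 2π = 4.552534 rad, q = (β − φ) mod 2π = 4.390219 rad → L = 2.11·(4.552534 + 4.766869 + 4.390219) = 2.11·13.709622 = 28.927302 m
RLR: c = (6 − d² + 2cos(α−β) + 2d(sin α − sin β))/8 = -0.896198; p = 2π − arccos c = 3.601264 rad; φ = atan2(cos α − cos β, d − sin α + sin β) = 0.023892 rad; t = (α − φ + p/2) mod 2π = 5.610721 rad, q = (α − β − t + p) mod 2π = 4.436044 rad → L = 2.11·(5.610721 + 3.601264 + 4.436044) = 2.11·13.648029 = 28.797341 m
LRL: c = (6 − d² + 2cos(α−β) − 2d(sin α − sin β))/8 = -0.646508; p = 2π − arccos c = 4.009390 rad; φ = atan2(cos β − cos α, d + sin α − sin β) = -0.025640 rad; t = (φ − α + p/2) mod 2π = 4.428259 rad, q = (β − α − t + p) mod 2π = 5.702001 rad → L = 2.11·(4.428259 + 4.009390 + 5.702001) = 2.11·14.139650 = 29.834662 m
Shortest: LSL with L = 20.572930 m ≈ 20.5729 m
Convert LSL to answer units (arcs ×180/π): t = 2.423564·180/π = 138.8600°, p = ρ·p = 2.11·3.629334 = 7.6579 m, q = 3.697306·180/π = 211.8400°, L = 20.5729 m.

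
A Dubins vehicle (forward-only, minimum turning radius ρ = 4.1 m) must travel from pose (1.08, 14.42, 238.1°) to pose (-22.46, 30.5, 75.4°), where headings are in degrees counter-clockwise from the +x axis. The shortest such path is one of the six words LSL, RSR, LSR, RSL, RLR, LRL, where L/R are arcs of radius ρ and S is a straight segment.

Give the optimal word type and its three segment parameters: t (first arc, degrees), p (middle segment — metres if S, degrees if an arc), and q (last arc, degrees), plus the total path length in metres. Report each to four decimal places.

Let ψ = atan2(Δy, Δx) = atan2(16.08, -23.54) = 145.6633° be the start→goal bearing.
Normalize: d = |goal − start| / ρ = 28.507859/4.1 = 6.953136, α = (θ_start − ψ) mod 360° = 92.4367° = 1.613325 rad, β = (θ_goal − ψ) mod 360° = 289.7367° = 5.056859 rad.
Common terms: sin α = 0.999096, cos α = -0.042516, sin β = -0.941254, cos β = 0.337698, cos(α−β) = -0.954761, d² = 48.346104. Work in radians in the unit-radius frame; every candidate has L = ρ·(t + p + q).
LSL: p² = 2 + d² − 2cos(α−β) + 2d(sin α − sin β) = 79.238665; p = √p² = 8.901610; φ = atan2(cos β − cos α, d + sin α − sin β) = 0.042726 rad; t = (φ − α) mod 2π = 4.712587 rad, q = (β − φ) mod 2π = 5.014133 rad → L = 4.1·(4.712587 + 8.901610 + 5.014133) = 4.1·18.628330 = 76.376154 m
RSR: p² = 2 + d² − 2cos(α−β) + 2d(sin β − sin α) = 25.272586; p = √p² = 5.027185; φ = atan2(cos α − cos β, d − sin α + sin β) = -0.075704 rad; t = (α − φ) mod 2π = 1.689028 rad, q = (φ − β) mod 2π = 1.150622 rad → L = 4.1·(1.689028 + 5.027185 + 1.150622) = 4.1·7.866835 = 32.254025 m
LSR: p² = d² − 2 + 2cos(α−β) + 2d(sin α + sin β) = 45.240939; p = √p² = 6.726139; φ = atan2(−cos α − cos β, d + sin α + sin β) − atan2(−2, p) = 0.246943 rad; t = (φ − α) mod 2π = 4.916804 rad, q = (φ − β) mod 2π = 1.473269 rad → L = 4.1·(4.916804 + 6.726139 + 1.473269) = 4.1·13.116212 = 53.776469 m
RSL: p² = d² − 2 + 2cos(α−β) − 2d(sin α + sin β) = 43.632224; p = √p² = 6.605469; φ = atan2(cos α + cos β, d − sin α − sin β) − atan2(2, p) = -0.251222 rad; t = (α − φ) mod 2π = 1.864546 rad, q = (β − φ) mod 2π = 5.308081 rad → L = 4.1·(1.864546 + 6.605469 + 5.308081) = 4.1·13.778096 = 56.490195 m
RLR: c = (6 − d² + 2cos(α−β) + 2d(sin α − sin β))/8 = -2.159073, |c| > 1 → infeasible
LRL: c = (6 − d² + 2cos(α−β) − 2d(sin α − sin β))/8 = -8.904833, |c| > 1 → infeasible
Shortest: RSR with L = 32.254025 m ≈ 32.2540 m
Convert RSR to answer units (arcs ×180/π): t = 1.689028·180/π = 96.7742°, p = ρ·p = 4.1·5.027185 = 20.6115 m, q = 1.150622·180/π = 65.9258°, L = 32.2540 m.

RSR: t = 96.7742°, p = 20.6115 m, q = 65.9258°, L = 32.2540 m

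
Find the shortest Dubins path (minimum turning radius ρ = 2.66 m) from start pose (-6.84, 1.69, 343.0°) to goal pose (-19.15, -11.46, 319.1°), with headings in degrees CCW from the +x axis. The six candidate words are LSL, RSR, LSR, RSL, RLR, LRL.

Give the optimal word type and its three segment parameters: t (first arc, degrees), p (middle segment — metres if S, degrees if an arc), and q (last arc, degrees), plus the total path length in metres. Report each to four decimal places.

Let ψ = atan2(Δy, Δx) = atan2(-13.15, -12.31) = -133.1103° be the start→goal bearing.
Normalize: d = |goal − start| / ρ = 18.012734/2.66 = 6.771705, α = (θ_start − ψ) mod 360° = 116.1103° = 2.026508 rad, β = (θ_goal − ψ) mod 360° = 92.2103° = 1.609374 rad.
Common terms: sin α = 0.897948, cos α = -0.440101, sin β = 0.999256, cos β = -0.038568, cos(α−β) = 0.914254, d² = 45.855984. Work in radians in the unit-radius frame; every candidate has L = ρ·(t + p + q).
LSL: p² = 2 + d² − 2cos(α−β) + 2d(sin α − sin β) = 44.655424; p = √p² = 6.682471; φ = atan2(cos β − cos α, d + sin α − sin β) = 0.060124 rad; t = (φ − α) mod 2π = 4.316801 rad, q = (β − φ) mod 2π = 1.549250 rad → L = 2.66·(4.316801 + 6.682471 + 1.549250) = 2.66·12.548523 = 33.379071 m
RSR: p² = 2 + d² − 2cos(α−β) + 2d(sin β − sin α) = 47.399528; p = √p² = 6.884732; φ = atan2(cos α − cos β, d − sin α + sin β) = -0.058355 rad; t = (α − φ) mod 2π = 2.084863 rad, q = (φ − β) mod 2π = 4.615456 rad → L = 2.66·(2.084863 + 6.884732 + 4.615456) = 2.66·13.585051 = 36.136234 m
LSR: p² = d² − 2 + 2cos(α−β) + 2d(sin α + sin β) = 71.379105; p = √p² = 8.448616; φ = atan2(−cos α − cos β, d + sin α + sin β) − atan2(−2, p) = 0.287607 rad; t = (φ − α) mod 2π = 4.544285 rad, q = (φ − β) mod 2π = 4.961418 rad → L = 2.66·(4.544285 + 8.448616 + 4.961418) = 2.66·17.954319 = 47.758488 m
RSL: p² = d² − 2 + 2cos(α−β) − 2d(sin α + sin β) = 19.989879; p = √p² = 4.471004; φ = atan2(cos α + cos β, d − sin α − sin β) − atan2(2, p) = -0.518513 rad; t = (α − φ) mod 2π = 2.545021 rad, q = (β − φ) mod 2π = 2.127887 rad → L = 2.66·(2.545021 + 4.471004 + 2.127887) = 2.66·9.143912 = 24.322807 m
RLR: c = (6 − d² + 2cos(α−β) + 2d(sin α − sin β))/8 = -4.924941, |c| > 1 → infeasible
LRL: c = (6 − d² + 2cos(α−β) − 2d(sin α − sin β))/8 = -4.581928, |c| > 1 → infeasible
Shortest: RSL with L = 24.322807 m ≈ 24.3228 m
Convert RSL to answer units (arcs ×180/π): t = 2.545021·180/π = 145.8190°, p = ρ·p = 2.66·4.471004 = 11.8929 m, q = 2.127887·180/π = 121.9190°, L = 24.3228 m.

RSL: t = 145.8190°, p = 11.8929 m, q = 121.9190°, L = 24.3228 m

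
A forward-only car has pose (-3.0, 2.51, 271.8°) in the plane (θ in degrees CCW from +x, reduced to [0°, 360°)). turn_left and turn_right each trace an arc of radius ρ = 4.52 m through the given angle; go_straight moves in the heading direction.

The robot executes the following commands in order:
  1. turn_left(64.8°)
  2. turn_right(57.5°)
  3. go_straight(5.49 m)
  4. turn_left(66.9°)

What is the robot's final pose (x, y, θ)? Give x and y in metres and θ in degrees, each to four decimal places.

set_pose: (x, y, θ) = (-3.0000, 2.5100, 271.8000°), ρ = 4.52
turn_left(64.8°): centre at ρ to the left, rotate +64.8° → (-0.2773, -1.4963, 336.6000°)
turn_right(57.5°): centre at ρ to the right, rotate −57.5° → (2.3907, -4.9297, 279.1000°)
go_straight(5.49): x += 5.49·cos θ, y += 5.49·sin θ → (3.2590, -10.3506, 279.1000°)
turn_left(66.9°): centre at ρ to the left, rotate +66.9° → (6.6286, -14.0214, 346.0000°)

(6.6286, -14.0214, 346.0000°)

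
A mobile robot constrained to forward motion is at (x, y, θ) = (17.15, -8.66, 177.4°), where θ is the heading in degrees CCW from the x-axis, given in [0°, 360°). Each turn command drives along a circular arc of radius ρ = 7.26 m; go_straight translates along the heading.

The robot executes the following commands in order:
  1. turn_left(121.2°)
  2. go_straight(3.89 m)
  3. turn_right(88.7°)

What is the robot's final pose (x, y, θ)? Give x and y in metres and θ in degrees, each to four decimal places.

set_pose: (x, y, θ) = (17.1500, -8.6600, 177.4000°), ρ = 7.26
turn_left(121.2°): centre at ρ to the left, rotate +121.2° → (10.4465, -19.3878, 298.6000°)
go_straight(3.89): x += 3.89·cos θ, y += 3.89·sin θ → (12.3086, -22.8032, 298.6000°)
turn_right(88.7°): centre at ρ to the right, rotate −88.7° → (9.5535, -32.5722, 209.9000°)

(9.5535, -32.5722, 209.9000°)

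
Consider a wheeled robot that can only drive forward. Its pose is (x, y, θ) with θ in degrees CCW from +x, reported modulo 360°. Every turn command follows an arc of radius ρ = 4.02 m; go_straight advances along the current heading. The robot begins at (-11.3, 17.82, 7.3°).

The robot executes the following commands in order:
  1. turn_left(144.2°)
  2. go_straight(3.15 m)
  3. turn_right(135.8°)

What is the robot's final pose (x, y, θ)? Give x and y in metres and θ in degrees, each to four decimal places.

set_pose: (x, y, θ) = (-11.3000, 17.8200, 7.3000°), ρ = 4.02
turn_left(144.2°): centre at ρ to the left, rotate +144.2° → (-9.8926, 25.3403, 151.5000°)
go_straight(3.15): x += 3.15·cos θ, y += 3.15·sin θ → (-12.6609, 26.8433, 151.5000°)
turn_right(135.8°): centre at ρ to the right, rotate −135.8° → (-11.8305, 34.2462, 15.7000°)

(-11.8305, 34.2462, 15.7000°)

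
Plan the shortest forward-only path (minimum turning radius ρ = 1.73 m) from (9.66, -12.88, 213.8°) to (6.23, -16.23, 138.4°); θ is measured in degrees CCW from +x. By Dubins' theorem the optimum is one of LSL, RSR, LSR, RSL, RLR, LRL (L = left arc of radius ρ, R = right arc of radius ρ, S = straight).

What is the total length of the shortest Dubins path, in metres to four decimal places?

11.2886 m

Let ψ = atan2(Δy, Δx) = atan2(-3.35, -3.43) = -135.6760° be the start→goal bearing.
Normalize: d = |goal − start| / ρ = 4.794518/1.73 = 2.771398, α = (θ_start − ψ) mod 360° = 349.4760° = 6.099507 rad, β = (θ_goal − ψ) mod 360° = 274.0760° = 4.783529 rad.
Common terms: sin α = -0.182647, cos α = 0.983179, sin β = -0.997471, cos β = 0.071080, cos(α−β) = 0.252069, d² = 7.680644. Work in radians in the unit-radius frame; every candidate has L = ρ·(t + p + q).
LSL: p² = 2 + d² − 2cos(α−β) + 2d(sin α − sin β) = 13.692906; p = √p² = 3.700393; φ = atan2(cos β − cos α, d + sin α − sin β) = -0.249054 rad; t = (φ − α) mod 2π = 6.217810 rad, q = (β − φ) mod 2π = 5.032583 rad → L = 1.73·(6.217810 + 3.700393 + 5.032583) = 1.73·14.950785 = 25.864858 m
RSR: p² = 2 + d² − 2cos(α−β) + 2d(sin β − sin α) = 4.660105; p = √p² = 2.158728; φ = atan2(cos α − cos β, d − sin α + sin β) = 0.436220 rad; t = (α − φ) mod 2π = 5.663287 rad, q = (φ − β) mod 2π = 1.935877 rad → L = 1.73·(5.663287 + 2.158728 + 1.935877) = 1.73·9.757891 = 16.881152 m
LSR: p² = d² − 2 + 2cos(α−β) + 2d(sin α + sin β) = -0.356367 < 0 → infeasible
RSL: p² = d² − 2 + 2cos(α−β) − 2d(sin α + sin β) = 12.725933; p = √p² = 3.567343; φ = atan2(cos α + cos β, d − sin α − sin β) − atan2(2, p) = -0.250251 rad; t = (α − φ) mod 2π = 0.066573 rad, q = (β − φ) mod 2π = 5.033780 rad → L = 1.73·(0.066573 + 3.567343 + 5.033780) = 1.73·8.667695 = 14.995113 m
RLR: c = (6 − d² + 2cos(α−β) + 2d(sin α − sin β))/8 = 0.417487; p = 2π − arccos c = 5.143067 rad; φ = atan2(cos α − cos β, d − sin α + sin β) = 0.436220 rad; t = (α − φ + p/2) mod 2π = 1.951635 rad, q = (α − β − t + p) mod 2π = 4.507410 rad → L = 1.73·(1.951635 + 5.143067 + 4.507410) = 1.73·11.602112 = 20.071654 m
LRL: c = (6 − d² + 2cos(α−β) − 2d(sin α − sin β))/8 = -0.711613; p = 2π − arccos c = 3.920597 rad; φ = atan2(cos β − cos α, d + sin α − sin β) = -0.249054 rad; t = (φ − α + p/2) mod 2π = 1.894923 rad, q = (β − α − t + p) mod 2π = 0.709696 rad → L = 1.73·(1.894923 + 3.920597 + 0.709696) = 1.73·6.525216 = 11.288624 m
Shortest: LRL with L = 11.288624 m ≈ 11.2886 m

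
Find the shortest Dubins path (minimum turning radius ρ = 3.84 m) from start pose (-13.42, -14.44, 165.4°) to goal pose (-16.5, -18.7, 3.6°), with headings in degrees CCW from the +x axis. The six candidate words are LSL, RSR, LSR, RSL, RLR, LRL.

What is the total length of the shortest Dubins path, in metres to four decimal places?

20.5282 m

Let ψ = atan2(Δy, Δx) = atan2(-4.26, -3.08) = -125.8671° be the start→goal bearing.
Normalize: d = |goal − start| / ρ = 5.256805/3.84 = 1.368960, α = (θ_start − ψ) mod 360° = 291.2671° = 5.083570 rad, β = (θ_goal − ψ) mod 360° = 129.4671° = 2.259627 rad.
Common terms: sin α = -0.931900, cos α = 0.362716, sin β = 0.771990, cos β = -0.635635, cos(α−β) = -0.949972, d² = 1.874051. Work in radians in the unit-radius frame; every candidate has L = ρ·(t + p + q).
LSL: p² = 2 + d² − 2cos(α−β) + 2d(sin α − sin β) = 1.108883; p = √p² = 1.053035; φ = atan2(cos β − cos α, d + sin α − sin β) = -1.894480 rad; t = (φ − α) mod 2π = 5.588321 rad, q = (β − φ) mod 2π = 4.154107 rad → L = 3.84·(5.588321 + 1.053035 + 4.154107) = 3.84·10.795463 = 41.454579 m
RSR: p² = 2 + d² − 2cos(α−β) + 2d(sin β − sin α) = 10.439106; p = √p² = 3.230961; φ = atan2(cos α − cos β, d − sin α + sin β) = 0.314136 rad; t = (α − φ) mod 2π = 4.769434 rad, q = (φ − β) mod 2π = 4.337694 rad → L = 3.84·(4.769434 + 3.230961 + 4.337694) = 3.84·12.338089 = 47.378260 m
LSR: p² = d² − 2 + 2cos(α−β) + 2d(sin α + sin β) = -2.463714 < 0 → infeasible
RSL: p² = d² − 2 + 2cos(α−β) − 2d(sin α + sin β) = -1.588073 < 0 → infeasible
RLR: c = (6 − d² + 2cos(α−β) + 2d(sin α − sin β))/8 = -0.304888; p = 2π − arccos c = 4.402568 rad; φ = atan2(cos α − cos β, d − sin α + sin β) = 0.314136 rad; t = (α − φ + p/2) mod 2π = 0.687532 rad, q = (α − β − t + p) mod 2π = 0.255793 rad → L = 3.84·(0.687532 + 4.402568 + 0.255793) = 3.84·5.345893 = 20.528230 m
LRL: c = (6 − d² + 2cos(α−β) − 2d(sin α − sin β))/8 = 0.861390; p = 2π − arccos c = 5.750388 rad; φ = atan2(cos β − cos α, d + sin α − sin β) = -1.894480 rad; t = (φ − α + p/2) mod 2π = 2.180329 rad, q = (β − α − t + p) mod 2π = 0.746116 rad → L = 3.84·(2.180329 + 5.750388 + 0.746116) = 3.84·8.676833 = 33.319040 m
Shortest: RLR with L = 20.528230 m ≈ 20.5282 m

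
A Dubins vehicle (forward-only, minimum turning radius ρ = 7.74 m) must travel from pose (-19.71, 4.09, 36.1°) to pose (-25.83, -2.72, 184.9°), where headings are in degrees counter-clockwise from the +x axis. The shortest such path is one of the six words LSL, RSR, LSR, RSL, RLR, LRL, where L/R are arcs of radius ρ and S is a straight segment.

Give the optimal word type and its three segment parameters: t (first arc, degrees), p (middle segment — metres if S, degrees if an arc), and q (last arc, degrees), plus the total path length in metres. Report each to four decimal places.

LRL: t = 9.2274°, p = 275.6075°, q = 55.1801°, L = 45.9321 m

Let ψ = atan2(Δy, Δx) = atan2(-6.81, -6.12) = -131.9454° be the start→goal bearing.
Normalize: d = |goal − start| / ρ = 9.155900/7.74 = 1.182933, α = (θ_start − ψ) mod 360° = 168.0454° = 2.932945 rad, β = (θ_goal − ψ) mod 360° = 316.8454° = 5.529995 rad.
Common terms: sin α = 0.207137, cos α = -0.978312, sin β = -0.683970, cos β = 0.729510, cos(α−β) = -0.855364, d² = 1.399330. Work in radians in the unit-radius frame; every candidate has L = ρ·(t + p + q).
LSL: p² = 2 + d² − 2cos(α−β) + 2d(sin α − sin β) = 7.218299; p = √p² = 2.686689; φ = atan2(cos β − cos α, d + sin α − sin β) = 0.688864 rad; t = (φ − α) mod 2π = 4.039104 rad, q = (β − φ) mod 2π = 4.841131 rad → L = 7.74·(4.039104 + 2.686689 + 4.841131) = 7.74·11.566924 = 89.527995 m
RSR: p² = 2 + d² − 2cos(α−β) + 2d(sin β − sin α) = 3.001818; p = √p² = 1.732576; φ = atan2(cos α − cos β, d − sin α + sin β) = -1.401555 rad; t = (α − φ) mod 2π = 4.334500 rad, q = (φ − β) mod 2π = 5.634821 rad → L = 7.74·(4.334500 + 1.732576 + 5.634821) = 7.74·11.701896 = 90.572678 m
LSR: p² = d² − 2 + 2cos(α−β) + 2d(sin α + sin β) = -3.439520 < 0 → infeasible
RSL: p² = d² − 2 + 2cos(α−β) − 2d(sin α + sin β) = -1.183277 < 0 → infeasible
RLR: c = (6 − d² + 2cos(α−β) + 2d(sin α − sin β))/8 = 0.624773; p = 2π − arccos c = 5.387229 rad; φ = atan2(cos α − cos β, d − sin α + sin β) = -1.401555 rad; t = (α − φ + p/2) mod 2π = 0.744929 rad, q = (α − β − t + p) mod 2π = 2.045250 rad → L = 7.74·(0.744929 + 5.387229 + 2.045250) = 7.74·8.177409 = 63.293144 m
LRL: c = (6 − d² + 2cos(α−β) − 2d(sin α − sin β))/8 = 0.097713; p = 2π − arccos c = 4.810258 rad; φ = atan2(cos β − cos α, d + sin α − sin β) = 0.688864 rad; t = (φ − α + p/2) mod 2π = 0.161048 rad, q = (β − α − t + p) mod 2π = 0.963074 rad → L = 7.74·(0.161048 + 4.810258 + 0.963074) = 7.74·5.934380 = 45.932103 m
Shortest: LRL with L = 45.932103 m ≈ 45.9321 m
Convert LRL to answer units (arcs ×180/π): t = 0.161048·180/π = 9.2274°, p = 4.810258·180/π = 275.6075°, q = 0.963074·180/π = 55.1801°, L = 45.9321 m.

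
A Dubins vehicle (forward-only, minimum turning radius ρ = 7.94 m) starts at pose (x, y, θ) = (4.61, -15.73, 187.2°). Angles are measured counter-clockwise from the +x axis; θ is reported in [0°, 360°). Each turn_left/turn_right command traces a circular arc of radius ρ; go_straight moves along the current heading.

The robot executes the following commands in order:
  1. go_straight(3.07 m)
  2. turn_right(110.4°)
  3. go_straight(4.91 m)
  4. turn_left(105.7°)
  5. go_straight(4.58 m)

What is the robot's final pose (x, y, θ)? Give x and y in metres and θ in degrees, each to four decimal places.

(-18.6921, 7.9018, 182.5000°)

set_pose: (x, y, θ) = (4.6100, -15.7300, 187.2000°), ρ = 7.94
go_straight(3.07): x += 3.07·cos θ, y += 3.07·sin θ → (1.5642, -16.1148, 187.2000°)
turn_right(110.4°): centre at ρ to the right, rotate −110.4° → (-7.1612, -6.4243, 76.8000°)
go_straight(4.91): x += 4.91·cos θ, y += 4.91·sin θ → (-6.0400, -1.6440, 76.8000°)
turn_left(105.7°): centre at ρ to the left, rotate +105.7° → (-14.1165, 8.1015, 182.5000°)
go_straight(4.58): x += 4.58·cos θ, y += 4.58·sin θ → (-18.6921, 7.9018, 182.5000°)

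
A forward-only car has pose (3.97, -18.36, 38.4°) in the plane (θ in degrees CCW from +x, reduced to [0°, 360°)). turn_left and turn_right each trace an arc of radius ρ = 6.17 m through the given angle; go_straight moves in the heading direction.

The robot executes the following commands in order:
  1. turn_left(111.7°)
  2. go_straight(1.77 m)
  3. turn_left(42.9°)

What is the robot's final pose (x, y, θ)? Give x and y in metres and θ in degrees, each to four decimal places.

(-2.7848, -6.6304, 193.0000°)

set_pose: (x, y, θ) = (3.9700, -18.3600, 38.4000°), ρ = 6.17
turn_left(111.7°): centre at ρ to the left, rotate +111.7° → (3.2132, -8.1759, 150.1000°)
go_straight(1.77): x += 1.77·cos θ, y += 1.77·sin θ → (1.6788, -7.2935, 150.1000°)
turn_left(42.9°): centre at ρ to the left, rotate +42.9° → (-2.7848, -6.6304, 193.0000°)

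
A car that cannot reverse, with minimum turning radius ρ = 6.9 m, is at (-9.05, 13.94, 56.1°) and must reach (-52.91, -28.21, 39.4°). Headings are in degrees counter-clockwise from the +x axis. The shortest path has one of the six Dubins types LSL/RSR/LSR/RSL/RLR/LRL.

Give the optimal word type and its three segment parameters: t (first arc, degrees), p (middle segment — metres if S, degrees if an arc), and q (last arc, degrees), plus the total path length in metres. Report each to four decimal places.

Let ψ = atan2(Δy, Δx) = atan2(-42.15, -43.86) = -136.1390° be the start→goal bearing.
Normalize: d = |goal − start| / ρ = 60.830273/6.9 = 8.815982, α = (θ_start − ψ) mod 360° = 192.2390° = 3.355203 rad, β = (θ_goal − ψ) mod 360° = 175.5390° = 3.063733 rad.
Common terms: sin α = -0.211990, cos α = -0.977272, sin β = 0.077781, cos β = -0.996970, cos(α−β) = 0.957822, d² = 77.721531. Work in radians in the unit-radius frame; every candidate has L = ρ·(t + p + q).
LSL: p² = 2 + d² − 2cos(α−β) + 2d(sin α − sin β) = 72.696662; p = √p² = 8.526234; φ = atan2(cos β − cos α, d + sin α − sin β) = -0.002310 rad; t = (φ − α) mod 2π = 2.925672 rad, q = (β − φ) mod 2π = 3.066043 rad → L = 6.9·(2.925672 + 8.526234 + 3.066043) = 6.9·14.517949 = 100.173849 m
RSR: p² = 2 + d² − 2cos(α−β) + 2d(sin β − sin α) = 82.915110; p = √p² = 9.105773; φ = atan2(cos α − cos β, d − sin α + sin β) = 0.002163 rad; t = (α − φ) mod 2π = 3.353040 rad, q = (φ − β) mod 2π = 3.221616 rad → L = 6.9·(3.353040 + 9.105773 + 3.221616) = 6.9·15.680429 = 108.194958 m
LSR: p² = d² − 2 + 2cos(α−β) + 2d(sin α + sin β) = 75.270816; p = √p² = 8.675876; φ = atan2(−cos α − cos β, d + sin α + sin β) − atan2(−2, p) = 0.450165 rad; t = (φ − α) mod 2π = 3.378147 rad, q = (φ − β) mod 2π = 3.669617 rad → L = 6.9·(3.378147 + 8.675876 + 3.669617) = 6.9·15.723640 = 108.493113 m
RSL: p² = d² − 2 + 2cos(α−β) − 2d(sin α + sin β) = 80.003536; p = √p² = 8.944470; φ = atan2(cos α + cos β, d − sin α − sin β) − atan2(2, p) = -0.437088 rad; t = (α − φ) mod 2π = 3.792291 rad, q = (β − φ) mod 2π = 3.500821 rad → L = 6.9·(3.792291 + 8.944470 + 3.500821) = 6.9·16.237581 = 112.039309 m
RLR: c = (6 − d² + 2cos(α−β) + 2d(sin α − sin β))/8 = -9.364389, |c| > 1 → infeasible
LRL: c = (6 − d² + 2cos(α−β) − 2d(sin α − sin β))/8 = -8.087083, |c| > 1 → infeasible
Shortest: LSL with L = 100.173849 m ≈ 100.1738 m
Convert LSL to answer units (arcs ×180/π): t = 2.925672·180/π = 167.6287°, p = ρ·p = 6.9·8.526234 = 58.8310 m, q = 3.066043·180/π = 175.6713°, L = 100.1738 m.

LSL: t = 167.6287°, p = 58.8310 m, q = 175.6713°, L = 100.1738 m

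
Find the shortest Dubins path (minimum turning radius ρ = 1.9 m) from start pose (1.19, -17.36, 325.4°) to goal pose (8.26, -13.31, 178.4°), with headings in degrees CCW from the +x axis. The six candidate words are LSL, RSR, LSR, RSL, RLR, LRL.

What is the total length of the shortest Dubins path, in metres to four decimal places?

Let ψ = atan2(Δy, Δx) = atan2(4.05, 7.07) = 29.8059° be the start→goal bearing.
Normalize: d = |goal − start| / ρ = 8.147846/1.9 = 4.288340, α = (θ_start − ψ) mod 360° = 295.5941° = 5.159090 rad, β = (θ_goal − ψ) mod 360° = 148.5941° = 2.593456 rad.
Common terms: sin α = -0.901877, cos α = 0.431992, sin β = 0.521098, cos β = -0.853497, cos(α−β) = -0.838671, d² = 18.389861. Work in radians in the unit-radius frame; every candidate has L = ρ·(t + p + q).
LSL: p² = 2 + d² − 2cos(α−β) + 2d(sin α − sin β) = 9.862798; p = √p² = 3.140509; φ = atan2(cos β − cos α, d + sin α − sin β) = -0.421714 rad; t = (φ − α) mod 2π = 0.702381 rad, q = (β − φ) mod 2π = 3.015170 rad → L = 1.9·(0.702381 + 3.140509 + 3.015170) = 1.9·6.858060 = 13.030315 m
RSR: p² = 2 + d² − 2cos(α−β) + 2d(sin β − sin α) = 34.271607; p = √p² = 5.854196; φ = atan2(cos α − cos β, d − sin α + sin β) = 0.221388 rad; t = (α − φ) mod 2π = 4.937701 rad, q = (φ − β) mod 2π = 3.911118 rad → L = 1.9·(4.937701 + 5.854196 + 3.911118) = 1.9·14.703015 = 27.935729 m
LSR: p² = d² − 2 + 2cos(α−β) + 2d(sin α + sin β) = 11.446699; p = √p² = 3.383297; φ = atan2(−cos α − cos β, d + sin α + sin β) − atan2(−2, p) = 0.641332 rad; t = (φ − α) mod 2π = 1.765428 rad, q = (φ − β) mod 2π = 4.331062 rad → L = 1.9·(1.765428 + 3.383297 + 4.331062) = 1.9·9.479787 = 18.011595 m
RSL: p² = d² − 2 + 2cos(α−β) − 2d(sin α + sin β) = 17.978342; p = √p² = 4.240088; φ = atan2(cos α + cos β, d − sin α − sin β) − atan2(2, p) = -0.530774 rad; t = (α − φ) mod 2π = 5.689863 rad, q = (β − φ) mod 2π = 3.124229 rad → L = 1.9·(5.689863 + 4.240088 + 3.124229) = 1.9·13.054180 = 24.802943 m
RLR: c = (6 − d² + 2cos(α−β) + 2d(sin α − sin β))/8 = -3.283951, |c| > 1 → infeasible
LRL: c = (6 − d² + 2cos(α−β) − 2d(sin α − sin β))/8 = -0.232850; p = 2π − arccos c = 4.477382 rad; φ = atan2(cos β − cos α, d + sin α − sin β) = -0.421714 rad; t = (φ − α + p/2) mod 2π = 2.941072 rad, q = (β − α − t + p) mod 2π = 5.253861 rad → L = 1.9·(2.941072 + 4.477382 + 5.253861) = 1.9·12.672315 = 24.077399 m
Shortest: LSL with L = 13.030315 m ≈ 13.0303 m

13.0303 m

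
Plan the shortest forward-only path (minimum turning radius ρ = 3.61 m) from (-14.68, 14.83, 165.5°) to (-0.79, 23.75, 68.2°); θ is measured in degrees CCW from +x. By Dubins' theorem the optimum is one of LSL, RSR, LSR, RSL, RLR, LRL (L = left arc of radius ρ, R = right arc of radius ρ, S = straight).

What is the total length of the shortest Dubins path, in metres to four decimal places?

24.3697 m

Let ψ = atan2(Δy, Δx) = atan2(8.92, 13.89) = 32.7081° be the start→goal bearing.
Normalize: d = |goal − start| / ρ = 16.507529/3.61 = 4.572723, α = (θ_start − ψ) mod 360° = 132.7919° = 2.317656 rad, β = (θ_goal − ψ) mod 360° = 35.4919° = 0.619450 rad.
Common terms: sin α = 0.733826, cos α = -0.679337, sin β = 0.580588, cos β = 0.814198, cos(α−β) = -0.127065, d² = 20.909792. Work in radians in the unit-radius frame; every candidate has L = ρ·(t + p + q).
LSL: p² = 2 + d² − 2cos(α−β) + 2d(sin α − sin β) = 24.565355; p = √p² = 4.956345; φ = atan2(cos β − cos α, d + sin α − sin β) = 0.306096 rad; t = (φ − α) mod 2π = 4.271625 rad, q = (β − φ) mod 2π = 0.313355 rad → L = 3.61·(4.271625 + 4.956345 + 0.313355) = 3.61·9.541325 = 34.444183 m
RSR: p² = 2 + d² − 2cos(α−β) + 2d(sin β − sin α) = 21.762487; p = √p² = 4.665028; φ = atan2(cos α − cos β, d − sin α + sin β) = -0.325894 rad; t = (α − φ) mod 2π = 2.643549 rad, q = (φ − β) mod 2π = 5.337841 rad → L = 3.61·(2.643549 + 4.665028 + 5.337841) = 3.61·12.646419 = 45.653572 m
LSR: p² = d² − 2 + 2cos(α−β) + 2d(sin α + sin β) = 30.676562; p = √p² = 5.538643; φ = atan2(−cos α − cos β, d + sin α + sin β) − atan2(−2, p) = 0.323625 rad; t = (φ − α) mod 2π = 4.289154 rad, q = (φ − β) mod 2π = 5.987360 rad → L = 3.61·(4.289154 + 5.538643 + 5.987360) = 3.61·15.815157 = 57.092716 m
RSL: p² = d² − 2 + 2cos(α−β) − 2d(sin α + sin β) = 6.634764; p = √p² = 2.575804; φ = atan2(cos α + cos β, d − sin α − sin β) − atan2(2, p) = -0.618853 rad; t = (α − φ) mod 2π = 2.936509 rad, q = (β − φ) mod 2π = 1.238304 rad → L = 3.61·(2.936509 + 2.575804 + 1.238304) = 3.61·6.750616 = 24.369725 m
RLR: c = (6 − d² + 2cos(α−β) + 2d(sin α − sin β))/8 = -1.720311, |c| > 1 → infeasible
LRL: c = (6 − d² + 2cos(α−β) − 2d(sin α − sin β))/8 = -2.070669, |c| > 1 → infeasible
Shortest: RSL with L = 24.369725 m ≈ 24.3697 m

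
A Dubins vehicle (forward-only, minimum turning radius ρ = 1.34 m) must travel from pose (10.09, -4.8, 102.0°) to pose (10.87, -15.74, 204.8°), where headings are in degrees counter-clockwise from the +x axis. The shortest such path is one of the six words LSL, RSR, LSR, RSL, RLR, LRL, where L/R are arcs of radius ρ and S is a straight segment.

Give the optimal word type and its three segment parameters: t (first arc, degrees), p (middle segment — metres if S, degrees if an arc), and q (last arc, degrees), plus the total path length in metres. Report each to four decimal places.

Let ψ = atan2(Δy, Δx) = atan2(-10.94, 0.78) = -85.9218° be the start→goal bearing.
Normalize: d = |goal − start| / ρ = 10.967771/1.34 = 8.184904, α = (θ_start − ψ) mod 360° = 187.9218° = 3.279855 rad, β = (θ_goal − ψ) mod 360° = 290.7218° = 5.074053 rad.
Common terms: sin α = -0.137822, cos α = -0.990457, sin β = -0.935309, cos β = 0.353831, cos(α−β) = -0.221548, d² = 66.992649. Work in radians in the unit-radius frame; every candidate has L = ρ·(t + p + q).
LSL: p² = 2 + d² − 2cos(α−β) + 2d(sin α − sin β) = 82.490461; p = √p² = 9.082426; φ = atan2(cos β − cos α, d + sin α − sin β) = 0.148556 rad; t = (φ − α) mod 2π = 3.151886 rad, q = (β − φ) mod 2π = 4.925497 rad → L = 1.34·(3.151886 + 9.082426 + 4.925497) = 1.34·17.159810 = 22.994145 m
RSR: p² = 2 + d² − 2cos(α−β) + 2d(sin β − sin α) = 56.381030; p = √p² = 7.508730; φ = atan2(cos α − cos β, d − sin α + sin β) = -0.180000 rad; t = (α − φ) mod 2π = 3.459855 rad, q = (φ − β) mod 2π = 1.029132 rad → L = 1.34·(3.459855 + 7.508730 + 1.029132) = 1.34·11.997717 = 16.076941 m
LSR: p² = d² − 2 + 2cos(α−β) + 2d(sin α + sin β) = 46.982601; p = √p² = 6.854386; φ = atan2(−cos α − cos β, d + sin α + sin β) − atan2(−2, p) = 0.373181 rad; t = (φ − α) mod 2π = 3.376512 rad, q = (φ − β) mod 2π = 1.582314 rad → L = 1.34·(3.376512 + 6.854386 + 1.582314) = 1.34·11.813211 = 15.829703 m
RSL: p² = d² − 2 + 2cos(α−β) − 2d(sin α + sin β) = 82.116502; p = √p² = 9.061816; φ = atan2(cos α + cos β, d − sin α − sin β) − atan2(2, p) = -0.285881 rad; t = (α − φ) mod 2π = 3.565735 rad, q = (β − φ) mod 2π = 5.359934 rad → L = 1.34·(3.565735 + 9.061816 + 5.359934) = 1.34·17.987484 = 24.103229 m
RLR: c = (6 − d² + 2cos(α−β) + 2d(sin α − sin β))/8 = -6.047629, |c| > 1 → infeasible
LRL: c = (6 − d² + 2cos(α−β) − 2d(sin α − sin β))/8 = -9.311308, |c| > 1 → infeasible
Shortest: LSR with L = 15.829703 m ≈ 15.8297 m
Convert LSR to answer units (arcs ×180/π): t = 3.376512·180/π = 193.4599°, p = ρ·p = 1.34·6.854386 = 9.1849 m, q = 1.582314·180/π = 90.6599°, L = 15.8297 m.

LSR: t = 193.4599°, p = 9.1849 m, q = 90.6599°, L = 15.8297 m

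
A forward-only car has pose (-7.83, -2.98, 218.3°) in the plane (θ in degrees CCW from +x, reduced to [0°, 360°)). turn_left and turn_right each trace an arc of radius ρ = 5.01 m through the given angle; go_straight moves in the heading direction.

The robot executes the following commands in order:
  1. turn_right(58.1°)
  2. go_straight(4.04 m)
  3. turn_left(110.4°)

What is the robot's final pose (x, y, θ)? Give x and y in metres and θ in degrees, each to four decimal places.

(-23.1401, -7.1599, 270.6000°)

set_pose: (x, y, θ) = (-7.8300, -2.9800, 218.3000°), ρ = 5.01
turn_right(58.1°): centre at ρ to the right, rotate −58.1° → (-12.6322, -3.7621, 160.2000°)
go_straight(4.04): x += 4.04·cos θ, y += 4.04·sin θ → (-16.4333, -2.3936, 160.2000°)
turn_left(110.4°): centre at ρ to the left, rotate +110.4° → (-23.1401, -7.1599, 270.6000°)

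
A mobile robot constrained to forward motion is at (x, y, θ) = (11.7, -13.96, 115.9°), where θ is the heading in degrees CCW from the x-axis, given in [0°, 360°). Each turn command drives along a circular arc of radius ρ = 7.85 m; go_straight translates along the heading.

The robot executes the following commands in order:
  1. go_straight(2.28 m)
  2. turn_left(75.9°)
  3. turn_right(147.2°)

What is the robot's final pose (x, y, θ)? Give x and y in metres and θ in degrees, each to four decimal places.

set_pose: (x, y, θ) = (11.7000, -13.9600, 115.9000°), ρ = 7.85
go_straight(2.28): x += 2.28·cos θ, y += 2.28·sin θ → (10.7041, -11.9090, 115.9000°)
turn_left(75.9°): centre at ρ to the left, rotate +75.9° → (2.0373, -7.6538, 191.8000°)
turn_right(147.2°): centre at ρ to the right, rotate −147.2° → (-5.0799, 5.6197, 44.6000°)

(-5.0799, 5.6197, 44.6000°)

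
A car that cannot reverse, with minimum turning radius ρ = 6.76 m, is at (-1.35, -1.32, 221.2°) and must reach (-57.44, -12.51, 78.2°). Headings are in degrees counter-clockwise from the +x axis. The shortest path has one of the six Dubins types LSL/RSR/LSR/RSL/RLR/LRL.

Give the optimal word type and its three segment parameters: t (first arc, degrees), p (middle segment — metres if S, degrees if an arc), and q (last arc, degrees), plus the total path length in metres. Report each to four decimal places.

Let ψ = atan2(Δy, Δx) = atan2(-11.19, -56.09) = -168.7176° be the start→goal bearing.
Normalize: d = |goal − start| / ρ = 57.195316/6.76 = 8.460846, α = (θ_start − ψ) mod 360° = 29.9176° = 0.522160 rad, β = (θ_goal − ψ) mod 360° = 246.9176° = 4.309525 rad.
Common terms: sin α = 0.498754, cos α = 0.866744, sin β = -0.919942, cos β = -0.392055, cos(α−β) = -0.798636, d² = 71.585908. Work in radians in the unit-radius frame; every candidate has L = ρ·(t + p + q).
LSL: p² = 2 + d² − 2cos(α−β) + 2d(sin α − sin β) = 99.189904; p = √p² = 9.959413; φ = atan2(cos β − cos α, d + sin α − sin β) = -0.126732 rad; t = (φ − α) mod 2π = 5.634293 rad, q = (β − φ) mod 2π = 4.436256 rad → L = 6.76·(5.634293 + 9.959413 + 4.436256) = 6.76·20.029963 = 135.402547 m
RSR: p² = 2 + d² − 2cos(α−β) + 2d(sin β − sin α) = 51.176454; p = √p² = 7.153772; φ = atan2(cos α − cos β, d − sin α + sin β) = 0.176884 rad; t = (α − φ) mod 2π = 0.345276 rad, q = (φ − β) mod 2π = 2.150545 rad → L = 6.76·(0.345276 + 7.153772 + 2.150545) = 6.76·9.649593 = 65.231248 m
LSR: p² = d² − 2 + 2cos(α−β) + 2d(sin α + sin β) = 60.861421; p = √p² = 7.801373; φ = atan2(−cos α − cos β, d + sin α + sin β) − atan2(−2, p) = 0.191985 rad; t = (φ − α) mod 2π = 5.953011 rad, q = (φ − β) mod 2π = 2.165646 rad → L = 6.76·(5.953011 + 7.801373 + 2.165646) = 6.76·15.920030 = 107.619400 m
RSL: p² = d² − 2 + 2cos(α−β) − 2d(sin α + sin β) = 75.115854; p = √p² = 8.666940; φ = atan2(cos α + cos β, d − sin α − sin β) − atan2(2, p) = -0.173399 rad; t = (α − φ) mod 2π = 0.695559 rad, q = (β − φ) mod 2π = 4.482924 rad → L = 6.76·(0.695559 + 8.666940 + 4.482924) = 6.76·13.845423 = 93.595060 m
RLR: c = (6 − d² + 2cos(α−β) + 2d(sin α − sin β))/8 = -5.397057, |c| > 1 → infeasible
LRL: c = (6 − d² + 2cos(α−β) − 2d(sin α − sin β))/8 = -11.398738, |c| > 1 → infeasible
Shortest: RSR with L = 65.231248 m ≈ 65.2312 m
Convert RSR to answer units (arcs ×180/π): t = 0.345276·180/π = 19.7829°, p = ρ·p = 6.76·7.153772 = 48.3595 m, q = 2.150545·180/π = 123.2171°, L = 65.2312 m.

RSR: t = 19.7829°, p = 48.3595 m, q = 123.2171°, L = 65.2312 m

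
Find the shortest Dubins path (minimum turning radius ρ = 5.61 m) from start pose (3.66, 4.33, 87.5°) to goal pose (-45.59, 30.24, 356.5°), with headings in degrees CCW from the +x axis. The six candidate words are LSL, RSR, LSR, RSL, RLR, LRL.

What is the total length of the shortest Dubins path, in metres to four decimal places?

Let ψ = atan2(Δy, Δx) = atan2(25.91, -49.25) = 152.2515° be the start→goal bearing.
Normalize: d = |goal − start| / ρ = 55.649713/5.61 = 9.919735, α = (θ_start − ψ) mod 360° = 295.2485° = 5.153058 rad, β = (θ_goal − ψ) mod 360° = 204.2485° = 3.564808 rad.
Common terms: sin α = -0.904467, cos α = 0.426545, sin β = -0.410695, cos β = -0.911773, cos(α−β) = -0.017452, d² = 98.401143. Work in radians in the unit-radius frame; every candidate has L = ρ·(t + p + q).
LSL: p² = 2 + d² − 2cos(α−β) + 2d(sin α − sin β) = 90.639872; p = √p² = 9.520497; φ = atan2(cos β − cos α, d + sin α − sin β) = -0.141039 rad; t = (φ − α) mod 2π = 0.989088 rad, q = (β − φ) mod 2π = 3.705848 rad → L = 5.61·(0.989088 + 9.520497 + 3.705848) = 5.61·14.215433 = 79.748580 m
RSR: p² = 2 + d² − 2cos(α−β) + 2d(sin β − sin α) = 110.232223; p = √p² = 10.499153; φ = atan2(cos α − cos β, d − sin α + sin β) = 0.127817 rad; t = (α − φ) mod 2π = 5.025241 rad, q = (φ − β) mod 2π = 2.846194 rad → L = 5.61·(5.025241 + 10.499153 + 2.846194) = 5.61·18.370588 = 103.059001 m
LSR: p² = d² − 2 + 2cos(α−β) + 2d(sin α + sin β) = 70.274140; p = √p² = 8.382967; φ = atan2(−cos α − cos β, d + sin α + sin β) − atan2(−2, p) = 0.290533 rad; t = (φ − α) mod 2π = 1.420661 rad, q = (φ − β) mod 2π = 3.008910 rad → L = 5.61·(1.420661 + 8.382967 + 3.008910) = 5.61·12.812538 = 71.878338 m
RSL: p² = d² − 2 + 2cos(α−β) − 2d(sin α + sin β) = 122.458336; p = √p² = 11.066089; φ = atan2(cos α + cos β, d − sin α − sin β) − atan2(2, p) = -0.221965 rad; t = (α − φ) mod 2π = 5.375023 rad, q = (β − φ) mod 2π = 3.786773 rad → L = 5.61·(5.375023 + 11.066089 + 3.786773) = 5.61·20.227885 = 113.478436 m
RLR: c = (6 − d² + 2cos(α−β) + 2d(sin α − sin β))/8 = -12.779028, |c| > 1 → infeasible
LRL: c = (6 − d² + 2cos(α−β) − 2d(sin α − sin β))/8 = -10.329984, |c| > 1 → infeasible
Shortest: LSR with L = 71.878338 m ≈ 71.8783 m

71.8783 m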